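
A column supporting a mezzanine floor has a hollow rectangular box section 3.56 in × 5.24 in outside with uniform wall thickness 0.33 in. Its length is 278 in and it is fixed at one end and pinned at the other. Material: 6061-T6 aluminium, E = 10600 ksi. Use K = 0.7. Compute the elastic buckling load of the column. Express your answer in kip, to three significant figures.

Inner dimensions: h_i = 5.24 − 2×0.33 = 4.580 in, b_i = 3.56 − 2×0.33 = 2.900 in
Weak-axis I_min = (h_o·b_o³ − h_i·b_i³)/12 with b_o = 3.56, b_i = 2.900 in (shorter outer/inner sides).
I_min = (5.24×3.56³ − 4.580×2.900³)/12 = 10.39 in⁴
Effective length L_e = K·L = 0.7 × 278 = 194.6 in
P_cr = π²EI / L_e² = π² × 10600×10³ × 10.39 / 194.6² = 2.871×10^4 lb

P_cr ≈ 28.7 kip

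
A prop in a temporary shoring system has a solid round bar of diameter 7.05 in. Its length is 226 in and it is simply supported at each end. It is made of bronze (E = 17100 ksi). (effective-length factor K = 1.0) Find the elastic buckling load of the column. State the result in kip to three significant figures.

I = πd⁴/64 = π×7.05⁴/64 = 121.3 in⁴
Effective length L_e = K·L = 1 × 226 = 226.0 in
P_cr = π²EI / L_e² = π² × 17100×10³ × 121.3 / 226.0² = 4.007×10^5 lb

P_cr ≈ 401 kip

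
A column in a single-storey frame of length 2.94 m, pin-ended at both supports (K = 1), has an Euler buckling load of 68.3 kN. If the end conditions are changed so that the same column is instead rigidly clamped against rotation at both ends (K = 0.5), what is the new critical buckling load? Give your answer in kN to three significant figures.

P_cr ≈ 273 kN

P_cr ∝ 1/K², so P_cr,new = P_cr,old × (K_old/K_new)² = 68.3 × (1/0.5)²
= 68.3 × 4.000 = 273 kN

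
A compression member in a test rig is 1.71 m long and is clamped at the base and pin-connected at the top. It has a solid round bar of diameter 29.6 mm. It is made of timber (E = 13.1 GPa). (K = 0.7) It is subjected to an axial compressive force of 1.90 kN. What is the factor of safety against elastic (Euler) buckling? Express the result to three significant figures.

I = πd⁴/64 = π×29.6⁴/64 = 3.768×10^4 mm⁴
I = 3.768×10^4 mm⁴ = 3.768×10^-8 m⁴
Effective length L_e = K·L = 0.7 × 1.71 = 1.197 m
P_cr = π²EI / L_e² = π² × 13.1×10⁹ × 3.768×10^-8 / 1.197² = 3.400×10^3 N
Factor of safety n = P_cr / P = 3.4003 / 1.90 = 1.79

n ≈ 1.79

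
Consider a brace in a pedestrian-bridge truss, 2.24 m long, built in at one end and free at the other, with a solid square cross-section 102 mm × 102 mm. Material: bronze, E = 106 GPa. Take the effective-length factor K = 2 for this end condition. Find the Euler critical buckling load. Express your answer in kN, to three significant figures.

P_cr ≈ 470 kN

I = a⁴/12 = 102⁴/12 = 9.020×10^6 mm⁴
I = 9.020×10^6 mm⁴ = 9.020×10^-6 m⁴
Effective length L_e = K·L = 2 × 2.24 = 4.480 m
P_cr = π²EI / L_e² = π² × 106×10⁹ × 9.020×10^-6 / 4.480² = 4.702×10^5 N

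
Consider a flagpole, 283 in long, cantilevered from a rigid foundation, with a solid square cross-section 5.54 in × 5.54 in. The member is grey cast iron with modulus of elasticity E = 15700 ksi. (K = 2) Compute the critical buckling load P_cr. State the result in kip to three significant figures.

I = a⁴/12 = 5.54⁴/12 = 78.50 in⁴
Effective length L_e = K·L = 2 × 283 = 566.0 in
P_cr = π²EI / L_e² = π² × 15700×10³ × 78.50 / 566.0² = 3.797×10^4 lb

P_cr ≈ 38.0 kip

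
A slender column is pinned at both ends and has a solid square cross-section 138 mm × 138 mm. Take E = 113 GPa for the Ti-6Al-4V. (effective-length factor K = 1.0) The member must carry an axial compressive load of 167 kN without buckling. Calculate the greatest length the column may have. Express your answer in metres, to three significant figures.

I = a⁴/12 = 138⁴/12 = 3.022×10^7 mm⁴
I = 3.022×10^-5 m⁴
At the buckling limit P_cr = P = 1.670×10^5 N
From P_cr = π²EI/(K·L)²:  L = (1/K)·√(π²EI/P_cr) = (1/1)·√(π²×1.13×10^11×3.022×10^-5/1.670×10^5)
L = 14.2 m

L_max ≈ 14.2 m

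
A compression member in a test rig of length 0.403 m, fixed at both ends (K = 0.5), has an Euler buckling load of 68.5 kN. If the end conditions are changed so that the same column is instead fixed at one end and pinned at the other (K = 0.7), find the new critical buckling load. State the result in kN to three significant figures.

P_cr ≈ 34.9 kN

P_cr ∝ 1/K², so P_cr,new = P_cr,old × (K_old/K_new)² = 68.5 × (0.5/0.7)²
= 68.5 × 0.5102 = 34.9 kN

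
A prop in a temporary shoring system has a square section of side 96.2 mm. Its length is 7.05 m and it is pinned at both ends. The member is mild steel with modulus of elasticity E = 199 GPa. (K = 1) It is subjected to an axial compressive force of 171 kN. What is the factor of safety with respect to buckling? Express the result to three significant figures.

n ≈ 1.65

I = a⁴/12 = 96.2⁴/12 = 7.137×10^6 mm⁴
I = 7.137×10^6 mm⁴ = 7.137×10^-6 m⁴
Effective length L_e = K·L = 1 × 7.05 = 7.050 m
P_cr = π²EI / L_e² = π² × 199×10⁹ × 7.137×10^-6 / 7.050² = 2.820×10^5 N
Factor of safety n = P_cr / P = 282.03 / 171 = 1.65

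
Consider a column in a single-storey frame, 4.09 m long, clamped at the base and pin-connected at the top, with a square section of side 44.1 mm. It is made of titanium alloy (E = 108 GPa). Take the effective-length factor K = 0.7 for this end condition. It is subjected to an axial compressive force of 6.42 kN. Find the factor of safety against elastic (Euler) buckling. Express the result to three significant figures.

n ≈ 6.38

I = a⁴/12 = 44.1⁴/12 = 3.152×10^5 mm⁴
I = 3.152×10^5 mm⁴ = 3.152×10^-7 m⁴
Effective length L_e = K·L = 0.7 × 4.09 = 2.863 m
P_cr = π²EI / L_e² = π² × 108×10⁹ × 3.152×10^-7 / 2.863² = 4.099×10^4 N
Factor of safety n = P_cr / P = 40.988 / 6.42 = 6.38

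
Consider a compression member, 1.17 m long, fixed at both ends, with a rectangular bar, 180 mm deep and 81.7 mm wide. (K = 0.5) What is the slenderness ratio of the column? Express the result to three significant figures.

Buckling occurs about the weak axis: I_min = h·b³/12 with b = 81.7 mm (the shorter side).
I_min = 180×81.7³/12 = 8.180×10^6 mm⁴
A = 1.471×10^4 mm²;  r_min = √(I/A) = √(8.180×10^6/1.471×10^4) = 23.58 mm
L_e = K·L = 0.5 × 1.17 m = 0.5850 m = 585.00 mm
λ = L_e / r_min = 585.00 / 23.58 = 24.8

λ ≈ 24.8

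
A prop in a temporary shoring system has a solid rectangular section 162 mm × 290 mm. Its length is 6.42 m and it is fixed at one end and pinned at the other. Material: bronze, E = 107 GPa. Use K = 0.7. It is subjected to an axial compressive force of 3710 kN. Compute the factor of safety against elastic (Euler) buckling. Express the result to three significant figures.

Buckling occurs about the weak axis: I_min = h·b³/12 with b = 162 mm (the shorter side).
I_min = 290×162³/12 = 1.027×10^8 mm⁴
I = 1.027×10^8 mm⁴ = 1.027×10^-4 m⁴
Effective length L_e = K·L = 0.7 × 6.42 = 4.494 m
P_cr = π²EI / L_e² = π² × 107×10⁹ × 1.027×10^-4 / 4.494² = 5.373×10^6 N
Factor of safety n = P_cr / P = 5372.5 / 3710 = 1.45

n ≈ 1.45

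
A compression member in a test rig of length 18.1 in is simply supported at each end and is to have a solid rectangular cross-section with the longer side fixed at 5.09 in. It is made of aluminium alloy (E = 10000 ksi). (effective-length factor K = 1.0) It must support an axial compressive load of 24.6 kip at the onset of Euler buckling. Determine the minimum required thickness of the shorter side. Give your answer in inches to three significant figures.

b ≈ 0.577 in

L_e = K·L = 1 × 18.1 = 18.10 in
Required I = P_cr·L_e²/(π²E) = 2.460×10^4 × 18.10² / (π² × 1.00×10^7) = 8.166×10^-2 in⁴
Rectangle, weak axis: I_min = h·b³/12 with h = 5.09 in fixed  ⇒  b = (12I/h)^(1/3) = 0.577 in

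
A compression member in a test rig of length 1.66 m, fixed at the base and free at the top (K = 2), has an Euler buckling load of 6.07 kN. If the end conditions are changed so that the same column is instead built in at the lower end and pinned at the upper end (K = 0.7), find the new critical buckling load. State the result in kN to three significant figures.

P_cr ∝ 1/K², so P_cr,new = P_cr,old × (K_old/K_new)² = 6.07 × (2/0.7)²
= 6.07 × 8.163 = 49.6 kN

P_cr ≈ 49.6 kN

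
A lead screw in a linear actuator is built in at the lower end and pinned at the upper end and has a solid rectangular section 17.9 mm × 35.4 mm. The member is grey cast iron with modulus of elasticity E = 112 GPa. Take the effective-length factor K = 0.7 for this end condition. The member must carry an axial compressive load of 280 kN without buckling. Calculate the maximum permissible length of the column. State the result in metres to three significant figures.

L_max ≈ 0.369 m

Buckling occurs about the weak axis: I_min = h·b³/12 with b = 17.9 mm (the shorter side).
I_min = 35.4×17.9³/12 = 1.692×10^4 mm⁴
I = 1.692×10^-8 m⁴
At the buckling limit P_cr = P = 2.800×10^5 N
From P_cr = π²EI/(K·L)²:  L = (1/K)·√(π²EI/P_cr) = (1/0.7)·√(π²×1.12×10^11×1.692×10^-8/2.800×10^5)
L = 0.369 m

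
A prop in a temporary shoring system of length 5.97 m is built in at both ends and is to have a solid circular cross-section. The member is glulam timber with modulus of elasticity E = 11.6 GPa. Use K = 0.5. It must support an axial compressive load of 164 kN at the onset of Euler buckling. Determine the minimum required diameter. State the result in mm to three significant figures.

d ≈ 127 mm

L_e = K·L = 0.5 × 5.97 = 2.985 m
Required I = P_cr·L_e²/(π²E) = 1.640×10^5 × 2.985² / (π² × 1.16×10^10) = 1.276×10^-5 m⁴
I_req = 1.276×10^7 mm⁴
Solid circle: I = πd⁴/64  ⇒  d = (64I/π)^(1/4) = (64×1.276×10^7/π)^(1/4) = 127 mm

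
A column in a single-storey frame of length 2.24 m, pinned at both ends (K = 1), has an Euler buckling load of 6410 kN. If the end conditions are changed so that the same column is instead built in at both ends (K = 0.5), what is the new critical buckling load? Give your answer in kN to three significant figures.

P_cr ∝ 1/K², so P_cr,new = P_cr,old × (K_old/K_new)² = 6410 × (1/0.5)²
= 6410 × 4.000 = 25600 kN

P_cr ≈ 25600 kN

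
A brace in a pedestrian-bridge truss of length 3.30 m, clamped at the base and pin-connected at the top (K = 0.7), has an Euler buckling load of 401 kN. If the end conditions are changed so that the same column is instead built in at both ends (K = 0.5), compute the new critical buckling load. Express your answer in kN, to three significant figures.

P_cr ∝ 1/K², so P_cr,new = P_cr,old × (K_old/K_new)² = 401 × (0.7/0.5)²
= 401 × 1.960 = 786 kN

P_cr ≈ 786 kN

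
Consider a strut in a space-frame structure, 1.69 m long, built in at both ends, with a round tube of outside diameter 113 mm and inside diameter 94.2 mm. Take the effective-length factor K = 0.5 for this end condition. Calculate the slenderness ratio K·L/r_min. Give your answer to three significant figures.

d_o = 113 mm, d_i = 94.2 mm
I = π(d_o⁴ − d_i⁴)/64 = π(113⁴ − 94.20⁴)/64 = 4.138×10^6 mm⁴
A = 3.059×10^3 mm²;  r_min = √(I/A) = √(4.138×10^6/3.059×10^3) = 36.78 mm
L_e = K·L = 0.5 × 1.69 m = 0.8450 m = 845.00 mm
λ = L_e / r_min = 845.00 / 36.78 = 23.0

λ ≈ 23.0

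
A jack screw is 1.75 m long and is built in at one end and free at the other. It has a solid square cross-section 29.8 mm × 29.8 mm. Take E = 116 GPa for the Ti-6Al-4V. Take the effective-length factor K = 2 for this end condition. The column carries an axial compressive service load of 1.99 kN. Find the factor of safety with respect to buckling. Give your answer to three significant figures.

n ≈ 3.09

I = a⁴/12 = 29.8⁴/12 = 6.572×10^4 mm⁴
I = 6.572×10^4 mm⁴ = 6.572×10^-8 m⁴
Effective length L_e = K·L = 2 × 1.75 = 3.500 m
P_cr = π²EI / L_e² = π² × 116×10⁹ × 6.572×10^-8 / 3.500² = 6.142×10^3 N
Factor of safety n = P_cr / P = 6.1419 / 1.99 = 3.09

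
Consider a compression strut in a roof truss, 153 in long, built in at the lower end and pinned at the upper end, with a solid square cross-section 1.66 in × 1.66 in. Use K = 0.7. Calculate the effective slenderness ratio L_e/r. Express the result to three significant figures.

λ ≈ 223

I = a⁴/12 = 1.66⁴/12 = 0.6328 in⁴
A = 2.756 in²;  r_min = √(I/A) = √(0.6328/2.756) = 0.4792 in
L_e = K·L = 0.7 × 153 = 107.1 in
λ = L_e / r_min = 107.10 / 0.4792 = 223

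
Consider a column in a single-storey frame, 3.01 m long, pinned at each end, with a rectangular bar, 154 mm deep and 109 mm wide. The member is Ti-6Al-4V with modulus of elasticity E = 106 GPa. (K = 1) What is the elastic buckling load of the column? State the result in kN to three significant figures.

P_cr ≈ 1920 kN

Buckling occurs about the weak axis: I_min = h·b³/12 with b = 109 mm (the shorter side).
I_min = 154×109³/12 = 1.662×10^7 mm⁴
I = 1.662×10^7 mm⁴ = 1.662×10^-5 m⁴
Effective length L_e = K·L = 1 × 3.01 = 3.010 m
P_cr = π²EI / L_e² = π² × 106×10⁹ × 1.662×10^-5 / 3.010² = 1.919×10^6 N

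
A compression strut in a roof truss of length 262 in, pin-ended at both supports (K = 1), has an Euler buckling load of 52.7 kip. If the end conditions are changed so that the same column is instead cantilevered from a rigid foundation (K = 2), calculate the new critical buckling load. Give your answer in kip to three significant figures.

P_cr ∝ 1/K², so P_cr,new = P_cr,old × (K_old/K_new)² = 52.7 × (1/2)²
= 52.7 × 0.2500 = 13.2 kip

P_cr ≈ 13.2 kip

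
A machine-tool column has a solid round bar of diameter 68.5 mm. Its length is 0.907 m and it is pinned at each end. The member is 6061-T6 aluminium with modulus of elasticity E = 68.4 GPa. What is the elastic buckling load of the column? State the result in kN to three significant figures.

I = πd⁴/64 = π×68.5⁴/64 = 1.081×10^6 mm⁴
I = 1.081×10^6 mm⁴ = 1.081×10^-6 m⁴
Effective length L_e = K·L = 1 × 0.907 = 0.9070 m
P_cr = π²EI / L_e² = π² × 68.4×10⁹ × 1.081×10^-6 / 0.9070² = 8.869×10^5 N

P_cr ≈ 887 kN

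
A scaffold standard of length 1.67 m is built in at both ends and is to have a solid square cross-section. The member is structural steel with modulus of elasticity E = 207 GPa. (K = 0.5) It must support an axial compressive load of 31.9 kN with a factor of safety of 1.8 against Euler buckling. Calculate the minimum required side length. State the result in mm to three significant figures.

Required P_cr = n·P = 1.8 × 31.9 = 57.42 kN
L_e = K·L = 0.5 × 1.67 = 0.8350 m
Required I = P_cr·L_e²/(π²E) = 5.742×10^4 × 0.8350² / (π² × 2.07×10^11) = 1.960×10^-8 m⁴
I_req = 1.960×10^4 mm⁴
Solid square: I = a⁴/12  ⇒  a = (12I)^(1/4) = (12×1.960×10^4)^(1/4) = 22.0 mm

a ≈ 22.0 mm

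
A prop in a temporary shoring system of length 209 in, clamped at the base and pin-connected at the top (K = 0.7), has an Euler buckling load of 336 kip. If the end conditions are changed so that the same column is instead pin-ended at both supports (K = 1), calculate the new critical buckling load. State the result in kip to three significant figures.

P_cr ≈ 165 kip

P_cr ∝ 1/K², so P_cr,new = P_cr,old × (K_old/K_new)² = 336 × (0.7/1)²
= 336 × 0.4900 = 165 kip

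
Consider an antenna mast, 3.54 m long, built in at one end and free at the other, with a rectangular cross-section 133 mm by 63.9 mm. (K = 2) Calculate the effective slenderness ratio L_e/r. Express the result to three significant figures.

λ ≈ 384

Buckling occurs about the weak axis: I_min = h·b³/12 with b = 63.9 mm (the shorter side).
I_min = 133×63.9³/12 = 2.892×10^6 mm⁴
A = 8.499×10^3 mm²;  r_min = √(I/A) = √(2.892×10^6/8.499×10^3) = 18.45 mm
L_e = K·L = 2 × 3.54 m = 7.080 m = 7080.0 mm
λ = L_e / r_min = 7080.0 / 18.45 = 384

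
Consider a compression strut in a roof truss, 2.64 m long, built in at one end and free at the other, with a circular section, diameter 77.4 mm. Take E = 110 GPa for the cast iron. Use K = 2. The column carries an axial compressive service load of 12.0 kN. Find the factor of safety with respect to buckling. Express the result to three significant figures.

n ≈ 5.72

I = πd⁴/64 = π×77.4⁴/64 = 1.762×10^6 mm⁴
I = 1.762×10^6 mm⁴ = 1.762×10^-6 m⁴
Effective length L_e = K·L = 2 × 2.64 = 5.280 m
P_cr = π²EI / L_e² = π² × 110×10⁹ × 1.762×10^-6 / 5.280² = 6.861×10^4 N
Factor of safety n = P_cr / P = 68.605 / 12.0 = 5.72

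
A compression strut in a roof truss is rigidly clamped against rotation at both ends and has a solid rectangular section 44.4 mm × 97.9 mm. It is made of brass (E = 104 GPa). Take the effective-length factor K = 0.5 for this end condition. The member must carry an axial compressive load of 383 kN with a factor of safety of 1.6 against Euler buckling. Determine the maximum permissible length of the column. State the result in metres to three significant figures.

L_max ≈ 2.19 m

Buckling occurs about the weak axis: I_min = h·b³/12 with b = 44.4 mm (the shorter side).
I_min = 97.9×44.4³/12 = 7.141×10^5 mm⁴
I = 7.141×10^-7 m⁴
Required critical load P_cr = n·P = 1.6 × 383 = 612.8 kN = 6.128×10^5 N
From P_cr = π²EI/(K·L)²:  L = (1/K)·√(π²EI/P_cr) = (1/0.5)·√(π²×1.04×10^11×7.141×10^-7/6.128×10^5)
L = 2.19 m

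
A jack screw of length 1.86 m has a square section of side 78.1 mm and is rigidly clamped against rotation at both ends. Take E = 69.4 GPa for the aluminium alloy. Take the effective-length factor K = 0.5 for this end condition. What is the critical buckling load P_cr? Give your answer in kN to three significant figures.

P_cr ≈ 2460 kN

I = a⁴/12 = 78.1⁴/12 = 3.100×10^6 mm⁴
I = 3.100×10^6 mm⁴ = 3.100×10^-6 m⁴
Effective length L_e = K·L = 0.5 × 1.86 = 0.9300 m
P_cr = π²EI / L_e² = π² × 69.4×10⁹ × 3.100×10^-6 / 0.9300² = 2.455×10^6 N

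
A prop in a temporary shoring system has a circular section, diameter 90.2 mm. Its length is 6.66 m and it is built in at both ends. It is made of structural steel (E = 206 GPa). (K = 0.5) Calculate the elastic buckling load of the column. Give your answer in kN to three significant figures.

P_cr ≈ 596 kN

I = πd⁴/64 = π×90.2⁴/64 = 3.249×10^6 mm⁴
I = 3.249×10^6 mm⁴ = 3.249×10^-6 m⁴
Effective length L_e = K·L = 0.5 × 6.66 = 3.330 m
P_cr = π²EI / L_e² = π² × 206×10⁹ × 3.249×10^-6 / 3.330² = 5.958×10^5 N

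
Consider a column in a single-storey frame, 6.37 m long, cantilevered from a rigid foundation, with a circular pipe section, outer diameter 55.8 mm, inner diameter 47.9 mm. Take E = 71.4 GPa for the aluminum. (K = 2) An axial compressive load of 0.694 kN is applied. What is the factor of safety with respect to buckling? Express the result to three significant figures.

n ≈ 1.36

d_o = 55.8 mm, d_i = 47.9 mm
I = π(d_o⁴ − d_i⁴)/64 = π(55.8⁴ − 47.90⁴)/64 = 2.175×10^5 mm⁴
I = 2.175×10^5 mm⁴ = 2.175×10^-7 m⁴
Effective length L_e = K·L = 2 × 6.37 = 12.74 m
P_cr = π²EI / L_e² = π² × 71.4×10⁹ × 2.175×10^-7 / 12.74² = 944.2 N
Factor of safety n = P_cr / P = 0.94423 / 0.694 = 1.36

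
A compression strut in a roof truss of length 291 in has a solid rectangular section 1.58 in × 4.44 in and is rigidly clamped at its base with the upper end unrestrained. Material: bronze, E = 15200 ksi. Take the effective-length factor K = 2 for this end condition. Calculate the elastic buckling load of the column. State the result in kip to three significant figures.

Buckling occurs about the weak axis: I_min = h·b³/12 with b = 1.58 in (the shorter side).
I_min = 4.44×1.58³/12 = 1.459 in⁴
Effective length L_e = K·L = 2 × 291 = 582.0 in
P_cr = π²EI / L_e² = π² × 15200×10³ × 1.459 / 582.0² = 646.4 lb

P_cr ≈ 0.646 kip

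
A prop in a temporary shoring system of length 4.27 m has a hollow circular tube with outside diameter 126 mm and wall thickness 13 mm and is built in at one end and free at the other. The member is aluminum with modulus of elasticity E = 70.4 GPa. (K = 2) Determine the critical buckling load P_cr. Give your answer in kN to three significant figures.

Inner diameter d_i = 126 − 2×13 = 100.0 mm
I = π(d_o⁴ − d_i⁴)/64 = π(126⁴ − 100.0⁴)/64 = 7.464×10^6 mm⁴
I = 7.464×10^6 mm⁴ = 7.464×10^-6 m⁴
Effective length L_e = K·L = 2 × 4.27 = 8.540 m
P_cr = π²EI / L_e² = π² × 70.4×10⁹ × 7.464×10^-6 / 8.540² = 7.111×10^4 N

P_cr ≈ 71.1 kN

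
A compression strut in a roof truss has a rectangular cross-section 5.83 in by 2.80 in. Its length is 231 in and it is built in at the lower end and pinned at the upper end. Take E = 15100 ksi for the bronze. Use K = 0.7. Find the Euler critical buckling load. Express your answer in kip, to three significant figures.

Buckling occurs about the weak axis: I_min = h·b³/12 with b = 2.80 in (the shorter side).
I_min = 5.83×2.80³/12 = 10.67 in⁴
Effective length L_e = K·L = 0.7 × 231 = 161.7 in
P_cr = π²EI / L_e² = π² × 15100×10³ × 10.67 / 161.7² = 6.079×10^4 lb

P_cr ≈ 60.8 kip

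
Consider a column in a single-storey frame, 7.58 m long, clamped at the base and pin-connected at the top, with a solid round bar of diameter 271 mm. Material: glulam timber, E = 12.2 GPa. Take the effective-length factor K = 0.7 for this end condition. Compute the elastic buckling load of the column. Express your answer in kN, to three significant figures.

I = πd⁴/64 = π×271⁴/64 = 2.648×10^8 mm⁴
I = 2.648×10^8 mm⁴ = 2.648×10^-4 m⁴
Effective length L_e = K·L = 0.7 × 7.58 = 5.306 m
P_cr = π²EI / L_e² = π² × 12.2×10⁹ × 2.648×10^-4 / 5.306² = 1.132×10^6 N

P_cr ≈ 1130 kN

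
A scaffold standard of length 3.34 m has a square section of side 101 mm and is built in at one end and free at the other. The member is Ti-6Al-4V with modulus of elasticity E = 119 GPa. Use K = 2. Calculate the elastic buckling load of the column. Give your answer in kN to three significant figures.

I = a⁴/12 = 101⁴/12 = 8.672×10^6 mm⁴
I = 8.672×10^6 mm⁴ = 8.672×10^-6 m⁴
Effective length L_e = K·L = 2 × 3.34 = 6.680 m
P_cr = π²EI / L_e² = π² × 119×10⁹ × 8.672×10^-6 / 6.680² = 2.282×10^5 N

P_cr ≈ 228 kN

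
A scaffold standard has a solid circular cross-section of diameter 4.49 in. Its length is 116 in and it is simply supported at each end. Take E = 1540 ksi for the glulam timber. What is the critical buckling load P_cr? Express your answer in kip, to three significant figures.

P_cr ≈ 22.5 kip

I = πd⁴/64 = π×4.49⁴/64 = 19.95 in⁴
Effective length L_e = K·L = 1 × 116 = 116.0 in
P_cr = π²EI / L_e² = π² × 1540×10³ × 19.95 / 116.0² = 2.254×10^4 lb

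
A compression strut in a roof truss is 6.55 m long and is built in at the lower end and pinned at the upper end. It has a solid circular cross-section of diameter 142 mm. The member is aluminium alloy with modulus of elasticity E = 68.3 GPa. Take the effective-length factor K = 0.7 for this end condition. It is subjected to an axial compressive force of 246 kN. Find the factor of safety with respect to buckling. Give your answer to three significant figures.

n ≈ 2.60

I = πd⁴/64 = π×142⁴/64 = 1.996×10^7 mm⁴
I = 1.996×10^7 mm⁴ = 1.996×10^-5 m⁴
Effective length L_e = K·L = 0.7 × 6.55 = 4.585 m
P_cr = π²EI / L_e² = π² × 68.3×10⁹ × 1.996×10^-5 / 4.585² = 6.400×10^5 N
Factor of safety n = P_cr / P = 639.98 / 246 = 2.60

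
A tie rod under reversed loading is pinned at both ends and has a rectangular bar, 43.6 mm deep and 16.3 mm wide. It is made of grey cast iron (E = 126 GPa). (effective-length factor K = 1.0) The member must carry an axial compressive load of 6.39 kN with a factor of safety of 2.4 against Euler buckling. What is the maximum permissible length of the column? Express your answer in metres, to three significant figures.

L_max ≈ 1.13 m

Buckling occurs about the weak axis: I_min = h·b³/12 with b = 16.3 mm (the shorter side).
I_min = 43.6×16.3³/12 = 1.574×10^4 mm⁴
I = 1.574×10^-8 m⁴
Required critical load P_cr = n·P = 2.4 × 6.39 = 15.34 kN = 1.534×10^4 N
From P_cr = π²EI/(K·L)²:  L = (1/K)·√(π²EI/P_cr) = (1/1)·√(π²×1.26×10^11×1.574×10^-8/1.534×10^4)
L = 1.13 m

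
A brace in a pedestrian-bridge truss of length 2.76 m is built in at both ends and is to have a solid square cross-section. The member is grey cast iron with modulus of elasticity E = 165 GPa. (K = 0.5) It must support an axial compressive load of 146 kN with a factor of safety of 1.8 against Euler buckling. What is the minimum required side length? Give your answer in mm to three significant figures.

Required P_cr = n·P = 1.8 × 146 = 262.8 kN
L_e = K·L = 0.5 × 2.76 = 1.380 m
Required I = P_cr·L_e²/(π²E) = 2.628×10^5 × 1.380² / (π² × 1.65×10^11) = 3.073×10^-7 m⁴
I_req = 3.073×10^5 mm⁴
Solid square: I = a⁴/12  ⇒  a = (12I)^(1/4) = (12×3.073×10^5)^(1/4) = 43.8 mm

a ≈ 43.8 mm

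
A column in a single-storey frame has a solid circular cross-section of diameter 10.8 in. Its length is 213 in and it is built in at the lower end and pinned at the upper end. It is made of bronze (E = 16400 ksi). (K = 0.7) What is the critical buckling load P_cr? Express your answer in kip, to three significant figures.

I = πd⁴/64 = π×10.8⁴/64 = 667.8 in⁴
Effective length L_e = K·L = 0.7 × 213 = 149.1 in
P_cr = π²EI / L_e² = π² × 16400×10³ × 667.8 / 149.1² = 4.862×10^6 lb

P_cr ≈ 4860 kip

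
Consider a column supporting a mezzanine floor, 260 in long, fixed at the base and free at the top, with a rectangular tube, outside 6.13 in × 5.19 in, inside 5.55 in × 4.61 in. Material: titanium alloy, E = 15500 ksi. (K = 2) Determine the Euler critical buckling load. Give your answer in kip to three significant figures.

Weak-axis I_min = (h_o·b_o³ − h_i·b_i³)/12 with b_o = 5.19, b_i = 4.610 in (shorter outer/inner sides).
I_min = (6.13×5.19³ − 5.550×4.610³)/12 = 26.10 in⁴
Effective length L_e = K·L = 2 × 260 = 520.0 in
P_cr = π²EI / L_e² = π² × 15500×10³ × 26.10 / 520.0² = 1.477×10^4 lb

P_cr ≈ 14.8 kip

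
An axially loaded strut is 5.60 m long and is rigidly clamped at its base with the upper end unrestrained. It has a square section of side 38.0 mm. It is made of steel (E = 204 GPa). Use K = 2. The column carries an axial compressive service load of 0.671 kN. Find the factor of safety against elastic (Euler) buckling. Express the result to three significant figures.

I = a⁴/12 = 38.0⁴/12 = 1.738×10^5 mm⁴
I = 1.738×10^5 mm⁴ = 1.738×10^-7 m⁴
Effective length L_e = K·L = 2 × 5.60 = 11.20 m
P_cr = π²EI / L_e² = π² × 204×10⁹ × 1.738×10^-7 / 11.20² = 2.789×10^3 N
Factor of safety n = P_cr / P = 2.7890 / 0.671 = 4.16

n ≈ 4.16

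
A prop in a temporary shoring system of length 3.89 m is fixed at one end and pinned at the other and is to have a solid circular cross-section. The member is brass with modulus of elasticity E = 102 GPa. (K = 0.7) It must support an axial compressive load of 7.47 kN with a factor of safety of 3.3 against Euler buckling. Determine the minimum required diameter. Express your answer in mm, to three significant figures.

Required P_cr = n·P = 3.3 × 7.47 = 24.65 kN
L_e = K·L = 0.7 × 3.89 = 2.723 m
Required I = P_cr·L_e²/(π²E) = 2.465×10^4 × 2.723² / (π² × 1.02×10^11) = 1.816×10^-7 m⁴
I_req = 1.816×10^5 mm⁴
Solid circle: I = πd⁴/64  ⇒  d = (64I/π)^(1/4) = (64×1.816×10^5/π)^(1/4) = 43.9 mm

d ≈ 43.9 mm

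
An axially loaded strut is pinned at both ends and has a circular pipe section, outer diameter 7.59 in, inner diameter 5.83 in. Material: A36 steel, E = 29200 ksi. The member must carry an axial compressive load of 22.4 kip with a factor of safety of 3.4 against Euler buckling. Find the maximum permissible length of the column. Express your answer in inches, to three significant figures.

d_o = 7.59 in, d_i = 5.83 in
I = π(d_o⁴ − d_i⁴)/64 = π(7.59⁴ − 5.830⁴)/64 = 106.2 in⁴
Required critical load P_cr = n·P = 3.4 × 22.4 = 76.16 kip = 7.616×10^4 lb
From P_cr = π²EI/(K·L)²:  L = (1/K)·√(π²EI/P_cr) = (1/1)·√(π²×2.92×10^7×106.2/7.616×10^4)
L = 634 in

L_max ≈ 634 in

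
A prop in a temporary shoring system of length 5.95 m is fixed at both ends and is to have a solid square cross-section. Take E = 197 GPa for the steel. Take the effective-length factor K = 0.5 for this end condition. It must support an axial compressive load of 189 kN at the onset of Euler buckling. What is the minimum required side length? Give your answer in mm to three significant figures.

L_e = K·L = 0.5 × 5.95 = 2.975 m
Required I = P_cr·L_e²/(π²E) = 1.890×10^5 × 2.975² / (π² × 1.97×10^11) = 8.603×10^-7 m⁴
I_req = 8.603×10^5 mm⁴
Solid square: I = a⁴/12  ⇒  a = (12I)^(1/4) = (12×8.603×10^5)^(1/4) = 56.7 mm

a ≈ 56.7 mm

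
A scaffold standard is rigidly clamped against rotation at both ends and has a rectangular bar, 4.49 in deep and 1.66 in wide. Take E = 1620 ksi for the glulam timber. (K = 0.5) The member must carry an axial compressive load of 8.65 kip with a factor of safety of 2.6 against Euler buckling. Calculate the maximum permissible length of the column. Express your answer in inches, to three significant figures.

Buckling occurs about the weak axis: I_min = h·b³/12 with b = 1.66 in (the shorter side).
I_min = 4.49×1.66³/12 = 1.712 in⁴
Required critical load P_cr = n·P = 2.6 × 8.65 = 22.49 kip = 2.249×10^4 lb
From P_cr = π²EI/(K·L)²:  L = (1/K)·√(π²EI/P_cr) = (1/0.5)·√(π²×1.62×10^6×1.712/2.249×10^4)
L = 69.8 in

L_max ≈ 69.8 in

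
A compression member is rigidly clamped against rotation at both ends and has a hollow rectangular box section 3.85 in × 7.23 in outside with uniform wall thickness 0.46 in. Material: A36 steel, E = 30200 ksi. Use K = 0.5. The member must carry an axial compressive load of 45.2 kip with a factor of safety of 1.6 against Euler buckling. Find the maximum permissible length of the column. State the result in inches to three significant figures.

L_max ≈ 591 in

Inner dimensions: h_i = 7.23 − 2×0.46 = 6.310 in, b_i = 3.85 − 2×0.46 = 2.930 in
Weak-axis I_min = (h_o·b_o³ − h_i·b_i³)/12 with b_o = 3.85, b_i = 2.930 in (shorter outer/inner sides).
I_min = (7.23×3.85³ − 6.310×2.930³)/12 = 21.16 in⁴
Required critical load P_cr = n·P = 1.6 × 45.2 = 72.32 kip = 7.232×10^4 lb
From P_cr = π²EI/(K·L)²:  L = (1/K)·√(π²EI/P_cr) = (1/0.5)·√(π²×3.02×10^7×21.16/7.232×10^4)
L = 591 in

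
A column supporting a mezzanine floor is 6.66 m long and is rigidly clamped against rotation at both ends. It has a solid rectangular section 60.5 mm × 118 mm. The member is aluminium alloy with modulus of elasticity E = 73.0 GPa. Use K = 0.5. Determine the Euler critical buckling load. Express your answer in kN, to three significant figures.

P_cr ≈ 141 kN

Buckling occurs about the weak axis: I_min = h·b³/12 with b = 60.5 mm (the shorter side).
I_min = 118×60.5³/12 = 2.178×10^6 mm⁴
I = 2.178×10^6 mm⁴ = 2.178×10^-6 m⁴
Effective length L_e = K·L = 0.5 × 6.66 = 3.330 m
P_cr = π²EI / L_e² = π² × 73.0×10⁹ × 2.178×10^-6 / 3.330² = 1.415×10^5 N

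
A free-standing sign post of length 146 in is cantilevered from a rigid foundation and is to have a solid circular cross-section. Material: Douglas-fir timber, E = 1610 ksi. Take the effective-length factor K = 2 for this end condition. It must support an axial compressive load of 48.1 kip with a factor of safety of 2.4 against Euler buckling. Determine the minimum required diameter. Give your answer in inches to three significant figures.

d ≈ 10.6 in

Required P_cr = n·P = 2.4 × 48.1 = 115.4 kip
L_e = K·L = 2 × 146 = 292.0 in
Required I = P_cr·L_e²/(π²E) = 1.154×10^5 × 292.0² / (π² × 1.61×10^6) = 619.4 in⁴
Solid circle: I = πd⁴/64  ⇒  d = (64I/π)^(1/4) = (64×619.4/π)^(1/4) = 10.6 in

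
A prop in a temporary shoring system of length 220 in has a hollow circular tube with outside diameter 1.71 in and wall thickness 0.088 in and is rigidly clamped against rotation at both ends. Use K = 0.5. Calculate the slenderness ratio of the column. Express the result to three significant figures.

λ ≈ 192

Inner diameter d_i = 1.71 − 2×0.088 = 1.534 in
I = π(d_o⁴ − d_i⁴)/64 = π(1.71⁴ − 1.534⁴)/64 = 0.1479 in⁴
A = 0.4484 in²;  r_min = √(I/A) = √(0.1479/0.4484) = 0.5743 in
L_e = K·L = 0.5 × 220 = 110.0 in
λ = L_e / r_min = 110.00 / 0.5743 = 192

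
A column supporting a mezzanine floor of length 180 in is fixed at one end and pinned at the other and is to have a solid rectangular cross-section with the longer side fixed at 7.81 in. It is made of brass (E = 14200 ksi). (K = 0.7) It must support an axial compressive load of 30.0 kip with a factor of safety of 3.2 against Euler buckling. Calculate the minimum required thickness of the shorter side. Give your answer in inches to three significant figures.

b ≈ 2.56 in

Required P_cr = n·P = 3.2 × 30.0 = 96.00 kip
L_e = K·L = 0.7 × 180 = 126.0 in
Required I = P_cr·L_e²/(π²E) = 9.600×10^4 × 126.0² / (π² × 1.42×10^7) = 10.87 in⁴
Rectangle, weak axis: I_min = h·b³/12 with h = 7.81 in fixed  ⇒  b = (12I/h)^(1/3) = 2.56 in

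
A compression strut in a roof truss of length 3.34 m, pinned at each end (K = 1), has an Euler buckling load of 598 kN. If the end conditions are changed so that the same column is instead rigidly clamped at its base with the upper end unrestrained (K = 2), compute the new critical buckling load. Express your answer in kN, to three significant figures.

P_cr ≈ 150 kN

P_cr ∝ 1/K², so P_cr,new = P_cr,old × (K_old/K_new)² = 598 × (1/2)²
= 598 × 0.2500 = 150 kN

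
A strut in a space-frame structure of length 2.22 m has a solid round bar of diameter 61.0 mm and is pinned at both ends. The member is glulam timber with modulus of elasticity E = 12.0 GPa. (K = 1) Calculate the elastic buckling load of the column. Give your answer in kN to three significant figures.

I = πd⁴/64 = π×61.0⁴/64 = 6.797×10^5 mm⁴
I = 6.797×10^5 mm⁴ = 6.797×10^-7 m⁴
Effective length L_e = K·L = 1 × 2.22 = 2.220 m
P_cr = π²EI / L_e² = π² × 12.0×10⁹ × 6.797×10^-7 / 2.220² = 1.633×10^4 N

P_cr ≈ 16.3 kN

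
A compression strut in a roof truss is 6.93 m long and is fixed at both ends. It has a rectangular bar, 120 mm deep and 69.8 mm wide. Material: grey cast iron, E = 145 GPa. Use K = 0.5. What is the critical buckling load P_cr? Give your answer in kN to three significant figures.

Buckling occurs about the weak axis: I_min = h·b³/12 with b = 69.8 mm (the shorter side).
I_min = 120×69.8³/12 = 3.401×10^6 mm⁴
I = 3.401×10^6 mm⁴ = 3.401×10^-6 m⁴
Effective length L_e = K·L = 0.5 × 6.93 = 3.465 m
P_cr = π²EI / L_e² = π² × 145×10⁹ × 3.401×10^-6 / 3.465² = 4.053×10^5 N

P_cr ≈ 405 kN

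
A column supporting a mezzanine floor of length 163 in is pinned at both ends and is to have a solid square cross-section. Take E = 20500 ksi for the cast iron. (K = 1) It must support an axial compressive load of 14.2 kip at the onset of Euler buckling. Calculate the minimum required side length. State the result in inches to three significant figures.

a ≈ 2.17 in

L_e = K·L = 1 × 163 = 163.0 in
Required I = P_cr·L_e²/(π²E) = 1.420×10^4 × 163.0² / (π² × 2.05×10^7) = 1.865 in⁴
Solid square: I = a⁴/12  ⇒  a = (12I)^(1/4) = (12×1.865)^(1/4) = 2.17 in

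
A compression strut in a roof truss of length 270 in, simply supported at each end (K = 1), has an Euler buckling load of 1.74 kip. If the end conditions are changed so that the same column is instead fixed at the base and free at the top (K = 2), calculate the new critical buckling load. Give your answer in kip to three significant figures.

P_cr ∝ 1/K², so P_cr,new = P_cr,old × (K_old/K_new)² = 1.74 × (1/2)²
= 1.74 × 0.2500 = 0.435 kip

P_cr ≈ 0.435 kip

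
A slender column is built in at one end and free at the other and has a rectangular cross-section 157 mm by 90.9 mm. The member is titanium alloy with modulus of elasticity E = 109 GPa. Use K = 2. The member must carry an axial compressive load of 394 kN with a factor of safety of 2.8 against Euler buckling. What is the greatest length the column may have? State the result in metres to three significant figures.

Buckling occurs about the weak axis: I_min = h·b³/12 with b = 90.9 mm (the shorter side).
I_min = 157×90.9³/12 = 9.827×10^6 mm⁴
I = 9.827×10^-6 m⁴
Required critical load P_cr = n·P = 2.8 × 394 = 1103 kN = 1.103×10^6 N
From P_cr = π²EI/(K·L)²:  L = (1/K)·√(π²EI/P_cr) = (1/2)·√(π²×1.09×10^11×9.827×10^-6/1.103×10^6)
L = 1.55 m

L_max ≈ 1.55 m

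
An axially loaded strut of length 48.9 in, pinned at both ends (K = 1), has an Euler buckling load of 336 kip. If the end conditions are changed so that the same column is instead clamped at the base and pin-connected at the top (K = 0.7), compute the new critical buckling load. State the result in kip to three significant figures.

P_cr ∝ 1/K², so P_cr,new = P_cr,old × (K_old/K_new)² = 336 × (1/0.7)²
= 336 × 2.041 = 686 kip

P_cr ≈ 686 kip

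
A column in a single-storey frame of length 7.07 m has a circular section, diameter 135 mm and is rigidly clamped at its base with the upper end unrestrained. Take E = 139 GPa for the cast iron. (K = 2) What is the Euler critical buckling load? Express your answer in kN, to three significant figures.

I = πd⁴/64 = π×135⁴/64 = 1.630×10^7 mm⁴
I = 1.630×10^7 mm⁴ = 1.630×10^-5 m⁴
Effective length L_e = K·L = 2 × 7.07 = 14.14 m
P_cr = π²EI / L_e² = π² × 139×10⁹ × 1.630×10^-5 / 14.14² = 1.119×10^5 N

P_cr ≈ 112 kN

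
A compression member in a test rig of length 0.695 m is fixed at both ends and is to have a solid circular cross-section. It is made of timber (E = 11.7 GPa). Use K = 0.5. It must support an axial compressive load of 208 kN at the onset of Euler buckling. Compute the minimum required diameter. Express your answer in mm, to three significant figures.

L_e = K·L = 0.5 × 0.695 = 0.3475 m
Required I = P_cr·L_e²/(π²E) = 2.080×10^5 × 0.3475² / (π² × 1.17×10^10) = 2.175×10^-7 m⁴
I_req = 2.175×10^5 mm⁴
Solid circle: I = πd⁴/64  ⇒  d = (64I/π)^(1/4) = (64×2.175×10^5/π)^(1/4) = 45.9 mm

d ≈ 45.9 mm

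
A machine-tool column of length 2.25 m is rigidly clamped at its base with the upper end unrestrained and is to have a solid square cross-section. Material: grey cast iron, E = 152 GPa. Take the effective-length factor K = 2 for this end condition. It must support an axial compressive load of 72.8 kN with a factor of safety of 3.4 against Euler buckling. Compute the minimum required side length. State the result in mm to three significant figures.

a ≈ 79.6 mm

Required P_cr = n·P = 3.4 × 72.8 = 247.5 kN
L_e = K·L = 2 × 2.25 = 4.500 m
Required I = P_cr·L_e²/(π²E) = 2.475×10^5 × 4.500² / (π² × 1.52×10^11) = 3.341×10^-6 m⁴
I_req = 3.341×10^6 mm⁴
Solid square: I = a⁴/12  ⇒  a = (12I)^(1/4) = (12×3.341×10^6)^(1/4) = 79.6 mm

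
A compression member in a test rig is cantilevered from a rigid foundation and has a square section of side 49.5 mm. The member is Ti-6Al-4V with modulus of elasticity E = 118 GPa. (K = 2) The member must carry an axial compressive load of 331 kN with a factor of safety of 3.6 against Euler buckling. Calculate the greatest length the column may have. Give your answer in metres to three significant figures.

I = a⁴/12 = 49.5⁴/12 = 5.003×10^5 mm⁴
I = 5.003×10^-7 m⁴
Required critical load P_cr = n·P = 3.6 × 331 = 1192 kN = 1.192×10^6 N
From P_cr = π²EI/(K·L)²:  L = (1/K)·√(π²EI/P_cr) = (1/2)·√(π²×1.18×10^11×5.003×10^-7/1.192×10^6)
L = 0.350 m

L_max ≈ 0.350 m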